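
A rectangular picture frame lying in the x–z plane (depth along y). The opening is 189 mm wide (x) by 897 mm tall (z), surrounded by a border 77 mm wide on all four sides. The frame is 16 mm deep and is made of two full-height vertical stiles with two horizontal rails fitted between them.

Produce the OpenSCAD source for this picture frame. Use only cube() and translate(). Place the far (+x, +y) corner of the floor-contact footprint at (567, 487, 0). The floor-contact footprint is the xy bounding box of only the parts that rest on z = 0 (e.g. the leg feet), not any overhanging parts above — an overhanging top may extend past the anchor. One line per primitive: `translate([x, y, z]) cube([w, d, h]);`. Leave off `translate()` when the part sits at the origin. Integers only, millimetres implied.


translate([224, 471, 0]) cube([77, 16, 1051]);
translate([490, 471, 0]) cube([77, 16, 1051]);
translate([301, 471, 0]) cube([189, 16, 77]);
translate([301, 471, 974]) cube([189, 16, 77]);


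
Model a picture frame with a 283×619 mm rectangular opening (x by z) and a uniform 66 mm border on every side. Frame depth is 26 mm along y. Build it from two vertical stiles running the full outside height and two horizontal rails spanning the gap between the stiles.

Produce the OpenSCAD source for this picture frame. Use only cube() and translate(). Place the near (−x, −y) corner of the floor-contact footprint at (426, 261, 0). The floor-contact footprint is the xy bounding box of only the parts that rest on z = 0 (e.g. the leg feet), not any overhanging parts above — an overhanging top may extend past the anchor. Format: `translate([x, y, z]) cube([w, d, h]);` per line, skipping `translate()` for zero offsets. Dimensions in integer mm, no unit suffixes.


translate([426, 261, 0]) cube([66, 26, 751]);
translate([775, 261, 0]) cube([66, 26, 751]);
translate([492, 261, 0]) cube([283, 26, 66]);
translate([492, 261, 685]) cube([283, 26, 66]);


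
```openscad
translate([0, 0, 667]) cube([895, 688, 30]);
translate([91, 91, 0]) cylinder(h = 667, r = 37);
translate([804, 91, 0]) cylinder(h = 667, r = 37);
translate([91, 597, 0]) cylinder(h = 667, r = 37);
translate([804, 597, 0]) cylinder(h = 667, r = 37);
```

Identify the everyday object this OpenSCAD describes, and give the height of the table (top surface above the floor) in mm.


A table. The table height is 697 mm.

A 895×688×30 slab sits at z = 667 on four Ø74 mm round legs — a table. The top surface is at 667 + 30 = 697 mm.


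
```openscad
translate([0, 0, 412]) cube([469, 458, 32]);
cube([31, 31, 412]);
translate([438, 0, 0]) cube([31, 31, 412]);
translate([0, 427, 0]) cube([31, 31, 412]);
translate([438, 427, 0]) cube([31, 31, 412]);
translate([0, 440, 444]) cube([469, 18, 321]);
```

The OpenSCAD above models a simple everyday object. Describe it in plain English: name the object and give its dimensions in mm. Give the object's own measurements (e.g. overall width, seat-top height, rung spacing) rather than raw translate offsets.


A chair. The seat is a 469×458×32 mm slab with its top at z = 444 mm, on four 31×31 mm corner legs (flush with the seat edges, standing on z = 0). A flat backrest 18 mm thick, 321 mm tall, spans the full seat width and rises from the seat top along its +y edge, rear face flush with the rear of the seat.


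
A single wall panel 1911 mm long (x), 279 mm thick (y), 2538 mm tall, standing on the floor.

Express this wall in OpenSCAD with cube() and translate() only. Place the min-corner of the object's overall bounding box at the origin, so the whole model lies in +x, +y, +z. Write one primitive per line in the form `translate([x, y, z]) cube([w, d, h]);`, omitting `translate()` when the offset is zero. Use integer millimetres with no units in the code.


cube([1911, 279, 2538]);


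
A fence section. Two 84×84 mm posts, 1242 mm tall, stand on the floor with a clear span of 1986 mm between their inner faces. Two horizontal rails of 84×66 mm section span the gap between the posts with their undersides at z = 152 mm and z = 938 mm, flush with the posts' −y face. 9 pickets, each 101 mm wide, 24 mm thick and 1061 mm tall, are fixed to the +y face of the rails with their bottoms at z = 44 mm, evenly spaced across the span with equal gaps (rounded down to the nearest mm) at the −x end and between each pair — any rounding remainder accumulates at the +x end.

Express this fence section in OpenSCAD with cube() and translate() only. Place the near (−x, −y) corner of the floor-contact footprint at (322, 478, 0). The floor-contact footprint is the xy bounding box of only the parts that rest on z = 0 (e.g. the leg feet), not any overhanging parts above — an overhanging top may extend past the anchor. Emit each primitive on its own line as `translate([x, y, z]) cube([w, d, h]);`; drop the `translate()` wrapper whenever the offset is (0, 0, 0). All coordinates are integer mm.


translate([322, 478, 0]) cube([84, 84, 1242]);
translate([2392, 478, 0]) cube([84, 84, 1242]);
translate([406, 478, 152]) cube([1986, 84, 66]);
translate([406, 478, 938]) cube([1986, 84, 66]);
translate([513, 562, 44]) cube([101, 24, 1061]);
translate([721, 562, 44]) cube([101, 24, 1061]);
translate([929, 562, 44]) cube([101, 24, 1061]);
translate([1137, 562, 44]) cube([101, 24, 1061]);
translate([1345, 562, 44]) cube([101, 24, 1061]);
translate([1553, 562, 44]) cube([101, 24, 1061]);
translate([1761, 562, 44]) cube([101, 24, 1061]);
translate([1969, 562, 44]) cube([101, 24, 1061]);
translate([2177, 562, 44]) cube([101, 24, 1061]);


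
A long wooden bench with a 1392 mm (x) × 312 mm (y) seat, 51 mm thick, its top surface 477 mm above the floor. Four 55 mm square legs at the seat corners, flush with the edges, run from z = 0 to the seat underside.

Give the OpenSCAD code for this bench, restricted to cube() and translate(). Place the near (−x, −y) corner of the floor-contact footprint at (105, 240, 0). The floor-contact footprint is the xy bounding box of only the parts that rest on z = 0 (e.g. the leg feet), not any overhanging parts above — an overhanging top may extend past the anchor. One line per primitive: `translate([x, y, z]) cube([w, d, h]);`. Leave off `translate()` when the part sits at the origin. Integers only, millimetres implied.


translate([105, 240, 426]) cube([1392, 312, 51]);
translate([105, 240, 0]) cube([55, 55, 426]);
translate([105, 497, 0]) cube([55, 55, 426]);
translate([1442, 240, 0]) cube([55, 55, 426]);
translate([1442, 497, 0]) cube([55, 55, 426]);


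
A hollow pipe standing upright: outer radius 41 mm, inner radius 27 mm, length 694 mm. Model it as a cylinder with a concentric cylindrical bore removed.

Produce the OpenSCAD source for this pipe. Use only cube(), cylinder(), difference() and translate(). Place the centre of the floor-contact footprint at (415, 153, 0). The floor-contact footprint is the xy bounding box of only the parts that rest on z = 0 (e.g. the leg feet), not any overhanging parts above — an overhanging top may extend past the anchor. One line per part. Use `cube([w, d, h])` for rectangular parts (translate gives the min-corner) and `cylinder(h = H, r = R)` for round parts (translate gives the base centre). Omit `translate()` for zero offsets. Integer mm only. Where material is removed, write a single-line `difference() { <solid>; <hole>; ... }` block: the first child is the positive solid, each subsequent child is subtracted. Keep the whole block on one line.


difference() { translate([415, 153, 0]) cylinder(h = 694, r = 41); translate([415, 153, 0]) cylinder(h = 694, r = 27); }


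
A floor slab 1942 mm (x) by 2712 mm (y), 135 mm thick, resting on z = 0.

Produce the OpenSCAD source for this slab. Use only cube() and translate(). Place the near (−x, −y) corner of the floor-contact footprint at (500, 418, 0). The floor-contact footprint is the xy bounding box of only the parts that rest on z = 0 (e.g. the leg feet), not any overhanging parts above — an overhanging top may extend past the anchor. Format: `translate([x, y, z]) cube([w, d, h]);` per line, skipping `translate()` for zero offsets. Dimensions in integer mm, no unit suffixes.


translate([500, 418, 0]) cube([1942, 2712, 135]);


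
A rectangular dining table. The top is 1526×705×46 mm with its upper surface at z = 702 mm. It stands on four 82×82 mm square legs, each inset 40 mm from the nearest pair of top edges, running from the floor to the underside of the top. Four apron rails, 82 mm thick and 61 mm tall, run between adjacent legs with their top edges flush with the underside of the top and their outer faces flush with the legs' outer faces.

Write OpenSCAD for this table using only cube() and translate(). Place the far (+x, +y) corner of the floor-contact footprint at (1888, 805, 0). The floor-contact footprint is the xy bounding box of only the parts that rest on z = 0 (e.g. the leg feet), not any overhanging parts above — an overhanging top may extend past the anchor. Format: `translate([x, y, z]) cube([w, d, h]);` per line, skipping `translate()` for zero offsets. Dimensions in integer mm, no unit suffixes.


// leg_h = 702 - 46 = 656
// apron z = 656 - 61 = 595
translate([402, 140, 656]) cube([1526, 705, 46]);
translate([442, 180, 0]) cube([82, 82, 656]);
translate([1806, 180, 0]) cube([82, 82, 656]);
translate([442, 723, 0]) cube([82, 82, 656]);
translate([1806, 723, 0]) cube([82, 82, 656]);
translate([524, 180, 595]) cube([1282, 82, 61]);
translate([524, 723, 595]) cube([1282, 82, 61]);
translate([442, 262, 595]) cube([82, 461, 61]);
translate([1806, 262, 595]) cube([82, 461, 61]);


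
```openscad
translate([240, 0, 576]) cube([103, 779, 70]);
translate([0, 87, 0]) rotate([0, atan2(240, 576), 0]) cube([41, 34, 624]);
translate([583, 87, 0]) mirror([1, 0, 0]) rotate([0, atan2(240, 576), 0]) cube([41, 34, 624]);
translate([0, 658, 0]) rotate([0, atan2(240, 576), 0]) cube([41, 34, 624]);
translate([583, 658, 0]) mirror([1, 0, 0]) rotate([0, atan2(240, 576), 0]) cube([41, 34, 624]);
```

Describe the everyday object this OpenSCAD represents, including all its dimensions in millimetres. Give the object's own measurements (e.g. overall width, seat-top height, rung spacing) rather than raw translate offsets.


A sawhorse. A 103×779×70 mm beam (x, y, z) sits on two A-frame leg pairs. Each pair is two raked legs of 41×34 mm section (34 mm along y) splaying symmetrically in x. Each leg rises 576 mm vertically over 240 mm of horizontal reach and is 624 mm long along its own axis. Every leg's outer bottom edge rests on the floor and its outer top edge meets a bottom edge of the beam — the left legs (tilting toward +x) meet the beam's −x bottom edge, the right legs (their mirror images, tilting toward −x) meet its +x bottom edge — so the leg tops tuck under the beam, the beam's underside is 576 mm above the floor, and the feet are 583 mm apart outside-to-outside with the beam centred between them. The two leg pairs are set in 87 mm from either end of the beam.


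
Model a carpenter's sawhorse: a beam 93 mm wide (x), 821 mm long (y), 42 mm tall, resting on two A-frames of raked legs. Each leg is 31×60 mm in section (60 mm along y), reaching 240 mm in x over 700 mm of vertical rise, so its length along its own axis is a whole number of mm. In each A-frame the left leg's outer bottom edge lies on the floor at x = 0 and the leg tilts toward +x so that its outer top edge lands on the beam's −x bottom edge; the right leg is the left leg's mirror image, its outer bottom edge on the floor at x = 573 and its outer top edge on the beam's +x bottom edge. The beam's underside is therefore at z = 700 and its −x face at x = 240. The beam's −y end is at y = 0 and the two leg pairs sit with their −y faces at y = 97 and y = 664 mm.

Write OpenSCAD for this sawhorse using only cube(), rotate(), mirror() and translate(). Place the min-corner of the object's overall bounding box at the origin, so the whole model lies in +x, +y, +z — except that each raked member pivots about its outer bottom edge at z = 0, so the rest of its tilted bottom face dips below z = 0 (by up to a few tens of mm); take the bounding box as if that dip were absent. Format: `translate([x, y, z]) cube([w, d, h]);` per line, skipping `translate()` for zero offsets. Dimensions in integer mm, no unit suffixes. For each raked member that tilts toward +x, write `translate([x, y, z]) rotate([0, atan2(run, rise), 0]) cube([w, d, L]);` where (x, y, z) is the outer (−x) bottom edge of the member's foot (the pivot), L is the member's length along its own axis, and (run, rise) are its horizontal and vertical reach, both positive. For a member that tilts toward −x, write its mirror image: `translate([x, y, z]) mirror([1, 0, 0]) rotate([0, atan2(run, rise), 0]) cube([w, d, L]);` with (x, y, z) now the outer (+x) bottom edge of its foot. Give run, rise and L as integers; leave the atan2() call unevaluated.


translate([240, 0, 700]) cube([93, 821, 42]);
translate([0, 97, 0]) rotate([0, atan2(240, 700), 0]) cube([31, 60, 740]);
translate([573, 97, 0]) mirror([1, 0, 0]) rotate([0, atan2(240, 700), 0]) cube([31, 60, 740]);
translate([0, 664, 0]) rotate([0, atan2(240, 700), 0]) cube([31, 60, 740]);
translate([573, 664, 0]) mirror([1, 0, 0]) rotate([0, atan2(240, 700), 0]) cube([31, 60, 740]);


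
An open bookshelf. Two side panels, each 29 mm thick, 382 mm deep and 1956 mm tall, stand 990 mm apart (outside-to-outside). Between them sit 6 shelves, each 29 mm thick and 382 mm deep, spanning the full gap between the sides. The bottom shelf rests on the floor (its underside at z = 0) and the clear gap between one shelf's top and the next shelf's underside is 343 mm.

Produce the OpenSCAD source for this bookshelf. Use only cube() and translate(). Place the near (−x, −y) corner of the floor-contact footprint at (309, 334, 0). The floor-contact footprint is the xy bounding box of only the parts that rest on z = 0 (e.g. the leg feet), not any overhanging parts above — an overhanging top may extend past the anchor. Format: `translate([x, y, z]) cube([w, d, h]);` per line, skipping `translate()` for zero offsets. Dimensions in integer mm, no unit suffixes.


translate([309, 334, 0]) cube([29, 382, 1956]);
translate([1270, 334, 0]) cube([29, 382, 1956]);
translate([338, 334, 0]) cube([932, 382, 29]);
translate([338, 334, 372]) cube([932, 382, 29]);
translate([338, 334, 744]) cube([932, 382, 29]);
translate([338, 334, 1116]) cube([932, 382, 29]);
translate([338, 334, 1488]) cube([932, 382, 29]);
translate([338, 334, 1860]) cube([932, 382, 29]);


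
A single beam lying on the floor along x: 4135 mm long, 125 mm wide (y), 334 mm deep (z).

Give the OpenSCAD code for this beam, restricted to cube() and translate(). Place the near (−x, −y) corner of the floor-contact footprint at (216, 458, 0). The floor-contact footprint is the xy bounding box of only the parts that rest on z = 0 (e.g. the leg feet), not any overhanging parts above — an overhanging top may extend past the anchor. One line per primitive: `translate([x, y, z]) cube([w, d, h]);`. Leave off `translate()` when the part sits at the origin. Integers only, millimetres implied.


translate([216, 458, 0]) cube([4135, 125, 334]);


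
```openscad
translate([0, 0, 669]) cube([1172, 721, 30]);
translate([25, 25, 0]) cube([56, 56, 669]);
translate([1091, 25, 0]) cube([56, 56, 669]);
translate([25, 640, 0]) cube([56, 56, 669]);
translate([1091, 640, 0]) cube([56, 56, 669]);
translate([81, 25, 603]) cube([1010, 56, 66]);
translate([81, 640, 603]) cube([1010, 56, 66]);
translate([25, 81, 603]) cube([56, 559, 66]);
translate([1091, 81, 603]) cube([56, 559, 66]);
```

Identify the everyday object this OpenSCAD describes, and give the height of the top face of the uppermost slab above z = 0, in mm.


A table. The table height is 699 mm.

A 1172×721×30 slab sits at z = 669 on four 56 mm square posts — a table. The top surface is at 669 + 30 = 699 mm.


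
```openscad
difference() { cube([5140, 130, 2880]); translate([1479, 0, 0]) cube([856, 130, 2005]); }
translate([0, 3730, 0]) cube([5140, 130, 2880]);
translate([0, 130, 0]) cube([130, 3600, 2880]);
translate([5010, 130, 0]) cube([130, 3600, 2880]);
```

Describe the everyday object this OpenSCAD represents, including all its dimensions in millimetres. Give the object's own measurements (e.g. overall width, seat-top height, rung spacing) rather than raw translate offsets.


A single room: four walls, each 2880 mm tall and 130 mm thick, enclosing an outside footprint 5140×3860 mm (x × y), no floor or roof. The front and back walls (−y and +y sides) run the full x-width; the side walls fit between their inner faces. A door opening 856 mm wide and 2005 mm tall is cut through the front wall from the floor up, its −x edge 1479 mm from the wall's −x end.


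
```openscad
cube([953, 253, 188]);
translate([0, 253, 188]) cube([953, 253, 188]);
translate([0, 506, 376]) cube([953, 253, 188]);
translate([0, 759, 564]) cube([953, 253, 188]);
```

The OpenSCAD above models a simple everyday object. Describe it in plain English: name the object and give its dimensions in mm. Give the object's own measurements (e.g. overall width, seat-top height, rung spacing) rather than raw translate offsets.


A straight staircase of 4 solid steps. Each step is 953 mm wide (x), 253 mm deep (y, the going) and 188 mm tall (the rise). The first step rests on the floor; each subsequent step sits one going further in +y and one rise higher in +z, directly behind and above the previous step with no overlap.


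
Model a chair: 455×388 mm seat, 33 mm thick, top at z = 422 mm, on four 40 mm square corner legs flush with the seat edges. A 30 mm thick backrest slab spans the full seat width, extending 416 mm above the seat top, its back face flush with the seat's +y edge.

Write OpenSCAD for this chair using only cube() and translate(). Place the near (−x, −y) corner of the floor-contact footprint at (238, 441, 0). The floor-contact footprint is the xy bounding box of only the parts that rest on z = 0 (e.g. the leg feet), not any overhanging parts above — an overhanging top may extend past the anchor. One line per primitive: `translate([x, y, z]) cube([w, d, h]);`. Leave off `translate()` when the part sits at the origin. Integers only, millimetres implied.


// leg_h = 422 - 33 = 389
translate([238, 441, 389]) cube([455, 388, 33]);
translate([238, 441, 0]) cube([40, 40, 389]);
translate([653, 441, 0]) cube([40, 40, 389]);
translate([238, 789, 0]) cube([40, 40, 389]);
translate([653, 789, 0]) cube([40, 40, 389]);
translate([238, 799, 422]) cube([455, 30, 416]);


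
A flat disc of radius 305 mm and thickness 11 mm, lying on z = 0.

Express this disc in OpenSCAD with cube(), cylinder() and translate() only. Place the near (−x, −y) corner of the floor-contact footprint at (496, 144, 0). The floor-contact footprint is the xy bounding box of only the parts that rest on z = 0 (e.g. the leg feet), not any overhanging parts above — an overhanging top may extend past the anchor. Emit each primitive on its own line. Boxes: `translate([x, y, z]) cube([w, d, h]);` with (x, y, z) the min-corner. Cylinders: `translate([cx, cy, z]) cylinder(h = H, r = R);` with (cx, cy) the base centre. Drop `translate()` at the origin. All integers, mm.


translate([801, 449, 0]) cylinder(h = 11, r = 305);


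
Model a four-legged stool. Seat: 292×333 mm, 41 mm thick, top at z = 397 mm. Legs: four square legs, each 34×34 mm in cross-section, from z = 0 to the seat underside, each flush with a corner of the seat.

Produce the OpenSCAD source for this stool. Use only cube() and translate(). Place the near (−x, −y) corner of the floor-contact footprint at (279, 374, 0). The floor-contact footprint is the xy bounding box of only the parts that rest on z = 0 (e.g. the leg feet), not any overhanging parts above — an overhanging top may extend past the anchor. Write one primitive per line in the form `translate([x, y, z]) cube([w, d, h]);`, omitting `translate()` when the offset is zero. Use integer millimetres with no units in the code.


translate([279, 374, 356]) cube([292, 333, 41]);
translate([279, 374, 0]) cube([34, 34, 356]);
translate([537, 374, 0]) cube([34, 34, 356]);
translate([279, 673, 0]) cube([34, 34, 356]);
translate([537, 673, 0]) cube([34, 34, 356]);


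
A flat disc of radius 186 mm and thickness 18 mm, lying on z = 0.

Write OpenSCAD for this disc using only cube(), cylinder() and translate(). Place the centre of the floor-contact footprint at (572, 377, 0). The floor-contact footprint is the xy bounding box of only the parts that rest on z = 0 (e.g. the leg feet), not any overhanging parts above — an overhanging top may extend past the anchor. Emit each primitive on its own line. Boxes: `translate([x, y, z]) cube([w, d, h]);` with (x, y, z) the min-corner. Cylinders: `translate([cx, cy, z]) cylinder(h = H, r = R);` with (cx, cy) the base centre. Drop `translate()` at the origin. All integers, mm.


translate([572, 377, 0]) cylinder(h = 18, r = 186);


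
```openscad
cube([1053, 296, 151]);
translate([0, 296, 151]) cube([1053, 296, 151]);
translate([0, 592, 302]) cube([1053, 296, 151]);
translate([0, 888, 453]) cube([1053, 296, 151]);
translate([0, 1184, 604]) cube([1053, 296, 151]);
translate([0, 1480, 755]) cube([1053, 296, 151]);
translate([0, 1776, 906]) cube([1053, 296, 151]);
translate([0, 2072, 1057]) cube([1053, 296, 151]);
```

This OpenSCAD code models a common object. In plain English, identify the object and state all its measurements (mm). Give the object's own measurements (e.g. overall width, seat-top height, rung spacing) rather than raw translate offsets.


A straight staircase of 8 solid steps. Each step is 1053 mm wide (x), 296 mm deep (y, the going) and 151 mm tall (the rise). The first step rests on the floor; each subsequent step sits one going further in +y and one rise higher in +z, directly behind and above the previous step with no overlap.


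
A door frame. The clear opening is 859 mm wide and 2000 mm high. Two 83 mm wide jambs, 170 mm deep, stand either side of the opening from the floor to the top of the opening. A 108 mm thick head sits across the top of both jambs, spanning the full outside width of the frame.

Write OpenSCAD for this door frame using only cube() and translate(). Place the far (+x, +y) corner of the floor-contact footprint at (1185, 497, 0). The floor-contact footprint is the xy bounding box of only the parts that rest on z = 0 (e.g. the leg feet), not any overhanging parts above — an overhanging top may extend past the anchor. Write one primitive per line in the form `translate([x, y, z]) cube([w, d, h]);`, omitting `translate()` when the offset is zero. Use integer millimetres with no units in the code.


translate([160, 327, 0]) cube([83, 170, 2000]);
translate([1102, 327, 0]) cube([83, 170, 2000]);
translate([160, 327, 2000]) cube([1025, 170, 108]);


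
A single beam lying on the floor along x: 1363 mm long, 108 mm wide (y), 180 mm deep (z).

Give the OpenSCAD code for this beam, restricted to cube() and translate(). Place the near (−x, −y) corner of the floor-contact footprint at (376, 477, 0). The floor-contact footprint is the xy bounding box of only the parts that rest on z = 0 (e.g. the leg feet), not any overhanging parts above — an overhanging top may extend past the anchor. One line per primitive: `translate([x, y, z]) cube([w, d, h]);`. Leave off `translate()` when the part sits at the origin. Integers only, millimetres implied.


translate([376, 477, 0]) cube([1363, 108, 180]);


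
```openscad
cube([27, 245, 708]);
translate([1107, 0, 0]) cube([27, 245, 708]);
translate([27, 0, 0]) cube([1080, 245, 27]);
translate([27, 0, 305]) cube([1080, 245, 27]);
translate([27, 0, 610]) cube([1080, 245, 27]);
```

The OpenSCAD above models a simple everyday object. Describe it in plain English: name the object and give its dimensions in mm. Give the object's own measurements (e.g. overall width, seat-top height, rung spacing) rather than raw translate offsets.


An open bookshelf. Two side panels, each 27 mm thick, 245 mm deep and 708 mm tall, stand 1134 mm apart (outside-to-outside). Between them sit 3 shelves, each 27 mm thick and 245 mm deep, spanning the full gap between the sides. The bottom shelf rests on the floor (its underside at z = 0) and the clear gap between one shelf's top and the next shelf's underside is 278 mm.


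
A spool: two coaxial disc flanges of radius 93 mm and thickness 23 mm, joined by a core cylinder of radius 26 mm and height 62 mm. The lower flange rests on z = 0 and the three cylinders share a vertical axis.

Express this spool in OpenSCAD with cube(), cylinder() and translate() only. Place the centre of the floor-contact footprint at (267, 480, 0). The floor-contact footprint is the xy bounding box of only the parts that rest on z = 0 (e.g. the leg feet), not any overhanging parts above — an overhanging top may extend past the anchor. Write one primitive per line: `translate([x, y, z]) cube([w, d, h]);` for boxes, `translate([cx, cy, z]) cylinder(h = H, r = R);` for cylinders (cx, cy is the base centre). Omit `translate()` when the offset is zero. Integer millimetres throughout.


translate([267, 480, 0]) cylinder(h = 23, r = 93);
translate([267, 480, 23]) cylinder(h = 62, r = 26);
translate([267, 480, 85]) cylinder(h = 23, r = 93);


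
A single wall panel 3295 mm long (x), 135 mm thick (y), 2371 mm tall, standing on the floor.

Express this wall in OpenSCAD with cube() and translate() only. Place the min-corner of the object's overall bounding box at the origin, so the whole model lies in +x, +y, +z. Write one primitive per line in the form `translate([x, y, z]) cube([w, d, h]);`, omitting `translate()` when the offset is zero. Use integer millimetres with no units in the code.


cube([3295, 135, 2371]);


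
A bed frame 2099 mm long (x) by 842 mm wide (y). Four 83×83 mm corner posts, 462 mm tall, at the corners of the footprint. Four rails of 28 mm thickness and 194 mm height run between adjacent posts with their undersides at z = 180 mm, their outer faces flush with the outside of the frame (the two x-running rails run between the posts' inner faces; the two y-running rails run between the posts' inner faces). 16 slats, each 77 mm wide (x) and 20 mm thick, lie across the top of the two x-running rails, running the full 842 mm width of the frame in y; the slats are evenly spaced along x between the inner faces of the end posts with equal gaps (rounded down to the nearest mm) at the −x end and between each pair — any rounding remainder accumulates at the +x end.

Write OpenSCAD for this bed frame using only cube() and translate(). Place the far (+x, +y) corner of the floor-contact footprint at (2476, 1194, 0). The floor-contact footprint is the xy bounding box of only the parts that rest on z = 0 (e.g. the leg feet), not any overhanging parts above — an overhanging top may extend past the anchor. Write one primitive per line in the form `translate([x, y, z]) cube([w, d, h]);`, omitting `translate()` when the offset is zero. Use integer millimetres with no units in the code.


translate([377, 352, 0]) cube([83, 83, 462]);
translate([377, 1111, 0]) cube([83, 83, 462]);
translate([2393, 352, 0]) cube([83, 83, 462]);
translate([2393, 1111, 0]) cube([83, 83, 462]);
translate([460, 352, 180]) cube([1933, 28, 194]);
translate([460, 1166, 180]) cube([1933, 28, 194]);
translate([377, 435, 180]) cube([28, 676, 194]);
translate([2448, 435, 180]) cube([28, 676, 194]);
translate([501, 352, 374]) cube([77, 842, 20]);
translate([619, 352, 374]) cube([77, 842, 20]);
translate([737, 352, 374]) cube([77, 842, 20]);
translate([855, 352, 374]) cube([77, 842, 20]);
translate([973, 352, 374]) cube([77, 842, 20]);
translate([1091, 352, 374]) cube([77, 842, 20]);
translate([1209, 352, 374]) cube([77, 842, 20]);
translate([1327, 352, 374]) cube([77, 842, 20]);
translate([1445, 352, 374]) cube([77, 842, 20]);
translate([1563, 352, 374]) cube([77, 842, 20]);
translate([1681, 352, 374]) cube([77, 842, 20]);
translate([1799, 352, 374]) cube([77, 842, 20]);
translate([1917, 352, 374]) cube([77, 842, 20]);
translate([2035, 352, 374]) cube([77, 842, 20]);
translate([2153, 352, 374]) cube([77, 842, 20]);
translate([2271, 352, 374]) cube([77, 842, 20]);


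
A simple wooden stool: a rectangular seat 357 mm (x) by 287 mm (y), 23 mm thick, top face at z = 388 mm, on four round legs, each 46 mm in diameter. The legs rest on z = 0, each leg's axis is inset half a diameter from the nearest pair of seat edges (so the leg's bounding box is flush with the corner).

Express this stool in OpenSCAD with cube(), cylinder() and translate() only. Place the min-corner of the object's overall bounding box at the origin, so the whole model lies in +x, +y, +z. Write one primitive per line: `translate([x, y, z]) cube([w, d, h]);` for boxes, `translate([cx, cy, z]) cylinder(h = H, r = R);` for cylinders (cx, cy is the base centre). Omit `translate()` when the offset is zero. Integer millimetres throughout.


translate([0, 0, 365]) cube([357, 287, 23]);
translate([23, 23, 0]) cylinder(h = 365, r = 23);
translate([334, 23, 0]) cylinder(h = 365, r = 23);
translate([23, 264, 0]) cylinder(h = 365, r = 23);
translate([334, 264, 0]) cylinder(h = 365, r = 23);


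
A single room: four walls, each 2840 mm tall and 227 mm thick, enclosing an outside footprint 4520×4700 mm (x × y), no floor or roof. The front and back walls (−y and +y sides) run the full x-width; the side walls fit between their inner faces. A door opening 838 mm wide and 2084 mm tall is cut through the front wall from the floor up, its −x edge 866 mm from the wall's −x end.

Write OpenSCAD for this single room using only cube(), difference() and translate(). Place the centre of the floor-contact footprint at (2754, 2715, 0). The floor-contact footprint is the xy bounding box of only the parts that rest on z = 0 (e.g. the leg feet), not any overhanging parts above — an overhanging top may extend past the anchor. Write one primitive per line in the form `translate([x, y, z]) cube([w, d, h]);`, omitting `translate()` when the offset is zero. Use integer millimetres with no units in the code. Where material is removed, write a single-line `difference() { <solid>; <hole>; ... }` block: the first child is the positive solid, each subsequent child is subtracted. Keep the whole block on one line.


difference() { translate([494, 365, 0]) cube([4520, 227, 2840]); translate([1360, 365, 0]) cube([838, 227, 2084]); }
translate([494, 4838, 0]) cube([4520, 227, 2840]);
translate([494, 592, 0]) cube([227, 4246, 2840]);
translate([4787, 592, 0]) cube([227, 4246, 2840]);


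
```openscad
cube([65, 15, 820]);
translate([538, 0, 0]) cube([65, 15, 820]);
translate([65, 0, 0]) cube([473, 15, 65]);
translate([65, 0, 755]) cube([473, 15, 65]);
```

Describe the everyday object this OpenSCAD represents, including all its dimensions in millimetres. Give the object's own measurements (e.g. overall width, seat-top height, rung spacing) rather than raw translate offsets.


A rectangular picture frame lying in the x–z plane (depth along y). The opening is 473 mm wide (x) by 690 mm tall (z), surrounded by a border 65 mm wide on all four sides. The frame is 15 mm deep and is made of two full-height vertical stiles with two horizontal rails fitted between them.


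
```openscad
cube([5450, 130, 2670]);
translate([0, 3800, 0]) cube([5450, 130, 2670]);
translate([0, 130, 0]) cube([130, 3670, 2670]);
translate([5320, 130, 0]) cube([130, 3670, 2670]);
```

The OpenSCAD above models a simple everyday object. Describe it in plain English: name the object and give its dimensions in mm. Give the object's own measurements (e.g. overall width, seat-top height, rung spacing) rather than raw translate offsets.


The wall frame of a small rectangular building: four walls, each 2670 mm tall and 130 mm thick, enclosing a footprint 5450 mm (x) by 3930 mm (y) outside-to-outside, with no floor or roof. The front and back walls (the −y and +y sides) span the full width; the two side walls fit between them.


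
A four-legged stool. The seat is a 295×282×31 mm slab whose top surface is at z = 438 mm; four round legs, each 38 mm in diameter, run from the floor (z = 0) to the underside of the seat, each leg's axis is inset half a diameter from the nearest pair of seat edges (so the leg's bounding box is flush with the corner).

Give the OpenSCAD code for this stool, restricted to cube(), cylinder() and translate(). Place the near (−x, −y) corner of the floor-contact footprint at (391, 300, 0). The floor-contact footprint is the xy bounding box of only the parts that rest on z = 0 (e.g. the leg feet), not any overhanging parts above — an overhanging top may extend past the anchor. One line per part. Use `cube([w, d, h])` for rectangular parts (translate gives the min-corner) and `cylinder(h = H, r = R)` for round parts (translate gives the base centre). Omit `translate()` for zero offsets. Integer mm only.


// leg_h = 438 - 31 = 407
translate([391, 300, 407]) cube([295, 282, 31]);
translate([410, 319, 0]) cylinder(h = 407, r = 19);
translate([667, 319, 0]) cylinder(h = 407, r = 19);
translate([410, 563, 0]) cylinder(h = 407, r = 19);
translate([667, 563, 0]) cylinder(h = 407, r = 19);


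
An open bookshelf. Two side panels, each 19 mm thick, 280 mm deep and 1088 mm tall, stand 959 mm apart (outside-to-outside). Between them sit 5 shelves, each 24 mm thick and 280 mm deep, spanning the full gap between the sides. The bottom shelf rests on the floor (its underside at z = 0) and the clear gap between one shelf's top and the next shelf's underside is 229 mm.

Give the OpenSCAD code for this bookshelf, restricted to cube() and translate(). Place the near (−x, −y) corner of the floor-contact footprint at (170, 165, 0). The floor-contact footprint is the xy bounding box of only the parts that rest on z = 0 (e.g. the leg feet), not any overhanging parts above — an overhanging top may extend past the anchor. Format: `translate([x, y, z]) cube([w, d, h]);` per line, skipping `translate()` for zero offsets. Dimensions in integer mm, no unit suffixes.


translate([170, 165, 0]) cube([19, 280, 1088]);
translate([1110, 165, 0]) cube([19, 280, 1088]);
translate([189, 165, 0]) cube([921, 280, 24]);
translate([189, 165, 253]) cube([921, 280, 24]);
translate([189, 165, 506]) cube([921, 280, 24]);
translate([189, 165, 759]) cube([921, 280, 24]);
translate([189, 165, 1012]) cube([921, 280, 24]);


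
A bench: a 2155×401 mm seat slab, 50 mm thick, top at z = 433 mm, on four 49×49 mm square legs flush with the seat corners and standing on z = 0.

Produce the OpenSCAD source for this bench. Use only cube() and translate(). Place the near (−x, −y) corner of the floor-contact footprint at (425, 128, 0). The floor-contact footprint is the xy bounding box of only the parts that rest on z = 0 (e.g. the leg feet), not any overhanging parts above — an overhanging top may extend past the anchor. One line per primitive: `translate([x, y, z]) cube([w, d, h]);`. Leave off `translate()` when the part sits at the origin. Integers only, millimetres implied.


translate([425, 128, 383]) cube([2155, 401, 50]);
translate([425, 128, 0]) cube([49, 49, 383]);
translate([425, 480, 0]) cube([49, 49, 383]);
translate([2531, 128, 0]) cube([49, 49, 383]);
translate([2531, 480, 0]) cube([49, 49, 383]);


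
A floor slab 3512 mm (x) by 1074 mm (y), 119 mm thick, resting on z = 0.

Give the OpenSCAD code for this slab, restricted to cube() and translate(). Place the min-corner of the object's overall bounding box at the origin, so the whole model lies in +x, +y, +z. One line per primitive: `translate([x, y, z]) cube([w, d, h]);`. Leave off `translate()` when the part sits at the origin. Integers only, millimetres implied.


cube([3512, 1074, 119]);


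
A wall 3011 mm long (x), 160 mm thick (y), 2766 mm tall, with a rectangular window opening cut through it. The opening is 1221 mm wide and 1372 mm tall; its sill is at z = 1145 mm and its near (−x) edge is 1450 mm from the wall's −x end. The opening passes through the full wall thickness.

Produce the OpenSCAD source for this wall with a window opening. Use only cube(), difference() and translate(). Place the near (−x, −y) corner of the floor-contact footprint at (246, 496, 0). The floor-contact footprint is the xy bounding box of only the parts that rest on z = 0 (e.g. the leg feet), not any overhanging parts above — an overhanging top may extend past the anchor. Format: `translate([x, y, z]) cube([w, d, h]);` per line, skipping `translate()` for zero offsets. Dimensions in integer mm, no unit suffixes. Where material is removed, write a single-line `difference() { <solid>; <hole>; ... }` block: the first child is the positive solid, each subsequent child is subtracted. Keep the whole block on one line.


difference() { translate([246, 496, 0]) cube([3011, 160, 2766]); translate([1696, 496, 1145]) cube([1221, 160, 1372]); }


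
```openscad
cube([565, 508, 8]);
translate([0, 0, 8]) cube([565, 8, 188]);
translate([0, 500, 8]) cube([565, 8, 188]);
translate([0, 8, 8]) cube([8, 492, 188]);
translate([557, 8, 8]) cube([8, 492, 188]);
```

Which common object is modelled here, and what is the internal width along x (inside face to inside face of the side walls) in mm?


An open box. The internal width is 549 mm.

A 565×508 base slab with four walls standing on it — an open box. The base is 565 mm wide and the walls are 8 mm thick, so the internal width is 565 − 2 × 8 = 549 mm.


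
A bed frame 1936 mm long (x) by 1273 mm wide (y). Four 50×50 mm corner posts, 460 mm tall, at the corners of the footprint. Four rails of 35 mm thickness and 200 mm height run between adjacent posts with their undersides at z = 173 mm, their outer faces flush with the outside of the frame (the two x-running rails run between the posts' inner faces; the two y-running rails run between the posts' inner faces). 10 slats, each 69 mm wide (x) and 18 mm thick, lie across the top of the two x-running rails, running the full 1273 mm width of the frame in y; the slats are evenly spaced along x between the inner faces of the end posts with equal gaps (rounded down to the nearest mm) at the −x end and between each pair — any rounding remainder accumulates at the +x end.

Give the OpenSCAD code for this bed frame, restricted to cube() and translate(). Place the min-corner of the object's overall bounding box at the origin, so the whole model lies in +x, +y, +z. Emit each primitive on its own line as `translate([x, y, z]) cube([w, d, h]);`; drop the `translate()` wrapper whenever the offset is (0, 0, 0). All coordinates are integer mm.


cube([50, 50, 460]);
translate([0, 1223, 0]) cube([50, 50, 460]);
translate([1886, 0, 0]) cube([50, 50, 460]);
translate([1886, 1223, 0]) cube([50, 50, 460]);
translate([50, 0, 173]) cube([1836, 35, 200]);
translate([50, 1238, 173]) cube([1836, 35, 200]);
translate([0, 50, 173]) cube([35, 1173, 200]);
translate([1901, 50, 173]) cube([35, 1173, 200]);
translate([154, 0, 373]) cube([69, 1273, 18]);
translate([327, 0, 373]) cube([69, 1273, 18]);
translate([500, 0, 373]) cube([69, 1273, 18]);
translate([673, 0, 373]) cube([69, 1273, 18]);
translate([846, 0, 373]) cube([69, 1273, 18]);
translate([1019, 0, 373]) cube([69, 1273, 18]);
translate([1192, 0, 373]) cube([69, 1273, 18]);
translate([1365, 0, 373]) cube([69, 1273, 18]);
translate([1538, 0, 373]) cube([69, 1273, 18]);
translate([1711, 0, 373]) cube([69, 1273, 18]);


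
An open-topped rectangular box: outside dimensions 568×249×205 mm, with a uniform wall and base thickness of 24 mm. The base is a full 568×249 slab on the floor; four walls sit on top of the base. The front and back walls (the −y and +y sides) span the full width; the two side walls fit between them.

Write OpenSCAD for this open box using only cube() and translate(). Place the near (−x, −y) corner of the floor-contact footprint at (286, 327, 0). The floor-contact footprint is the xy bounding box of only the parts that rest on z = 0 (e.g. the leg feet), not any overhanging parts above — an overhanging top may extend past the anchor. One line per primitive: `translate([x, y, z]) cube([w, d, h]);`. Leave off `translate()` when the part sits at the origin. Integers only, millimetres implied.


translate([286, 327, 0]) cube([568, 249, 24]);
translate([286, 327, 24]) cube([568, 24, 181]);
translate([286, 552, 24]) cube([568, 24, 181]);
translate([286, 351, 24]) cube([24, 201, 181]);
translate([830, 351, 24]) cube([24, 201, 181]);
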